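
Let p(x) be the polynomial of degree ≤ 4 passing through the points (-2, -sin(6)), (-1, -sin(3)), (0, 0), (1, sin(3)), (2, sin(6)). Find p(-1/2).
-5*sin(3)/8 + sin(6)/16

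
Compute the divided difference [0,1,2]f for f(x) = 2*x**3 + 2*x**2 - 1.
8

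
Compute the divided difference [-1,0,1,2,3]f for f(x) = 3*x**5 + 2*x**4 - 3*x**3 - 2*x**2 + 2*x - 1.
17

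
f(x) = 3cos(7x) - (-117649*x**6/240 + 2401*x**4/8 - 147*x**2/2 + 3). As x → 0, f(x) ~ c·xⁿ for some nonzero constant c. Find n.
8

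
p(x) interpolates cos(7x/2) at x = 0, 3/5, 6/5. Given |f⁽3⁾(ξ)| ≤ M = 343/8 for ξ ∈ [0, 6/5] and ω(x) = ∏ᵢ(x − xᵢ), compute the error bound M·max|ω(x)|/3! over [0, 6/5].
343*sqrt(3)/1000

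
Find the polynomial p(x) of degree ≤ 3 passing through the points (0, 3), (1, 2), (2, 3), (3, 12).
x**3 - 2*x**2 + 3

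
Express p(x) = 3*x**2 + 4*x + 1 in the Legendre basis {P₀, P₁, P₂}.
(2)P₀ + (4)P₁ + (2)P₂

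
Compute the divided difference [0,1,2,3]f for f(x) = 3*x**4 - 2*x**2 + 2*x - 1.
18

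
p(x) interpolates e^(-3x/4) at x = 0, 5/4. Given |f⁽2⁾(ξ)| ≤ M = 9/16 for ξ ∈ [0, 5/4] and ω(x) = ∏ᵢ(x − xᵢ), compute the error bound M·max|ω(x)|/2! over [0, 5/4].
225/2048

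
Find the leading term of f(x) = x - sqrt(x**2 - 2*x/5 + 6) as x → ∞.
1/5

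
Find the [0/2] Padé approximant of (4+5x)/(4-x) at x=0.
1/(15*x**2/8 - 3*x/2 + 1)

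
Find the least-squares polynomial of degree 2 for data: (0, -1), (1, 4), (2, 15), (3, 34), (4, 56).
-6/5 + (12/5)x + (3)x²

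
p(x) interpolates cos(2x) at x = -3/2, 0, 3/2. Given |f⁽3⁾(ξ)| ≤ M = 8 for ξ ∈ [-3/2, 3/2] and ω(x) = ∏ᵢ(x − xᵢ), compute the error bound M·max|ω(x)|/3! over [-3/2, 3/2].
sqrt(3)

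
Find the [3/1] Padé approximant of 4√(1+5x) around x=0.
(-125*x**3/16 + 75*x**2/4 + 45*x/2 + 4)/(25*x/8 + 1)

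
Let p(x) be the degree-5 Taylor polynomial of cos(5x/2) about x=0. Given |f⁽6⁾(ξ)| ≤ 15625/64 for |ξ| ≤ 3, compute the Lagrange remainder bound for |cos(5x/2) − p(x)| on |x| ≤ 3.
253125/1024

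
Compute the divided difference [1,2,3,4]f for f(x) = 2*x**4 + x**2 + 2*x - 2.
20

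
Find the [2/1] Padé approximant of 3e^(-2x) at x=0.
(2*x**2 - 4*x + 3)/(2*x/3 + 1)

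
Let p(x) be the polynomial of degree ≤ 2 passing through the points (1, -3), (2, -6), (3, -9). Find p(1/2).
-3/2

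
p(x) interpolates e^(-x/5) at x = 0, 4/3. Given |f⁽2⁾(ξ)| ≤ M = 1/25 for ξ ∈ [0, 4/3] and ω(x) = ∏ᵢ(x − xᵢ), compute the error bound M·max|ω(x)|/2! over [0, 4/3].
2/225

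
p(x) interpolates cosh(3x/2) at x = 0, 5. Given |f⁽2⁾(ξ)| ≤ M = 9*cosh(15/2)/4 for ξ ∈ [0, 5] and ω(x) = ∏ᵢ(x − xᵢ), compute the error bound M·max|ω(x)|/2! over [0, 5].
225*cosh(15/2)/32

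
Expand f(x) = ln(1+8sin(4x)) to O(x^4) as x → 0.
32*x - 512*x**2 + 32512*x**3/3 + O(x**4)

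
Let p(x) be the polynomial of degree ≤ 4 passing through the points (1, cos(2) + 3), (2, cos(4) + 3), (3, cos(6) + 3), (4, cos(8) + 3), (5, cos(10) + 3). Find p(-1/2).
1155*cos(2)/128 + 315*cos(10)/128 - 385*cos(8)/32 + 3 - 693*cos(4)/32 + 1485*cos(6)/64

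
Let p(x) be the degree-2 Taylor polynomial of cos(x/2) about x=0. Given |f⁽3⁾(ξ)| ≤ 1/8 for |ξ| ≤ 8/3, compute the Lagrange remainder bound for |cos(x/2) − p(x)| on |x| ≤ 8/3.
32/81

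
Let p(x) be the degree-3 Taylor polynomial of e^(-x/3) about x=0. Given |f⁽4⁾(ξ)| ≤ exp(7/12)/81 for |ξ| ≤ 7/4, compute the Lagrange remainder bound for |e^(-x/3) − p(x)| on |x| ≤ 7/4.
2401*exp(7/12)/497664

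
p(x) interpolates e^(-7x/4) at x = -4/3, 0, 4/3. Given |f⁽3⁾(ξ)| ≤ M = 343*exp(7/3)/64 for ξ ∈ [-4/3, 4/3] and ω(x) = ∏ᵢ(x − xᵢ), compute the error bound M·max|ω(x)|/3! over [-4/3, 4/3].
343*sqrt(3)*exp(7/3)/729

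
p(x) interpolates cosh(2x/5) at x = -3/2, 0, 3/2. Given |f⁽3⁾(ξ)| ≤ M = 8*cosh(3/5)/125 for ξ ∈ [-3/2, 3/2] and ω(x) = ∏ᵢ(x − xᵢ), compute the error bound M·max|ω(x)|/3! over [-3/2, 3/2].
sqrt(3)*cosh(3/5)/125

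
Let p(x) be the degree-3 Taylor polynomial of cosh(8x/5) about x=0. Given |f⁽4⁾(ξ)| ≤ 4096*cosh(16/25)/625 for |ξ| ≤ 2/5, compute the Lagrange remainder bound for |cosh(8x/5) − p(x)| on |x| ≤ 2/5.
8192*cosh(16/25)/1171875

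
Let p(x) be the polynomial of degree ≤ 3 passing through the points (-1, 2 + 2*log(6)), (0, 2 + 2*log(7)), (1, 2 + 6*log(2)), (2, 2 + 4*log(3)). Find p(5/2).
2 + log(321489*2**(1/4)*3**(1/8)*7**(5/8)/16384)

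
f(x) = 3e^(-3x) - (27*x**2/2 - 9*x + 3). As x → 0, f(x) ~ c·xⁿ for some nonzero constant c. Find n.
3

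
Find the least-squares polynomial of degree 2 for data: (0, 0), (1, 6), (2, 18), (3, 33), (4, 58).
9/35 + (181/70)x + (41/14)x²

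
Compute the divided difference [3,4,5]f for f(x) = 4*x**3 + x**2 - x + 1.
49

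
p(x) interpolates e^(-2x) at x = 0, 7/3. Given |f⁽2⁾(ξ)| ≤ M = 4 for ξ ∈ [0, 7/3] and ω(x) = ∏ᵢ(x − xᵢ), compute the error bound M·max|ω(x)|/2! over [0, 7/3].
49/18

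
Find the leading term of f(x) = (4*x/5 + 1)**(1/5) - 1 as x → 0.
4*x/25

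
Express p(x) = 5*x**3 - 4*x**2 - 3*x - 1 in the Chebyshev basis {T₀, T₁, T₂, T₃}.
(-3)T₀ + (3/4)T₁ + (-2)T₂ + (5/4)T₃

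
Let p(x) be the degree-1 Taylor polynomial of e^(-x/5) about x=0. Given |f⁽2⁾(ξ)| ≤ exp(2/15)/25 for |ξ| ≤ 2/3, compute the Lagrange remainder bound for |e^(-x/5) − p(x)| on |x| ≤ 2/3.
2*exp(2/15)/225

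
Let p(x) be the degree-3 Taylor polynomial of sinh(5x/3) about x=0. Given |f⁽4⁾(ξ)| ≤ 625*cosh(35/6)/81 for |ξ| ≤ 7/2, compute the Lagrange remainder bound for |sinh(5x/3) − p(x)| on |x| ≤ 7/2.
1500625*cosh(35/6)/31104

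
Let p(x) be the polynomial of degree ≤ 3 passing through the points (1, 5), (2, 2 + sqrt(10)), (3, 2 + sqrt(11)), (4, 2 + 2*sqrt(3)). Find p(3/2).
-5*sqrt(11)/16 + sqrt(3)/8 + 47/16 + 15*sqrt(10)/16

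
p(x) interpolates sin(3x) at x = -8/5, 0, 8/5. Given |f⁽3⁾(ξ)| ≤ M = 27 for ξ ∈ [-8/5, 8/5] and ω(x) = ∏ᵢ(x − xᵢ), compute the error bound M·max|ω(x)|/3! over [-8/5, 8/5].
512*sqrt(3)/125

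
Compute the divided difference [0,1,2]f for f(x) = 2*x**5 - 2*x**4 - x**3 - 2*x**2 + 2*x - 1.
11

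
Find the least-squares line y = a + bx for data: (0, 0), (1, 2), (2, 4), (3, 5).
a = 1/5, b = 17/10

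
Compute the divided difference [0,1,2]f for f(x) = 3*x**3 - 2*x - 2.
9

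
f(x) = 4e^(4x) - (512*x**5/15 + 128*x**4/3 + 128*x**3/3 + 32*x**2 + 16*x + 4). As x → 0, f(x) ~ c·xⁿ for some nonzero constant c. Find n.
6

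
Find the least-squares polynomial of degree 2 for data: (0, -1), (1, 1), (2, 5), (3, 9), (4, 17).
-31/35 + (34/35)x + (6/7)x²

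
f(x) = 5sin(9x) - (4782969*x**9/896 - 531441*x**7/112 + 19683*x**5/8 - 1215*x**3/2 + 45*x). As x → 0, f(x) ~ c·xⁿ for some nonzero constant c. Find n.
11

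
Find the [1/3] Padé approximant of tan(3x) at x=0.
3*x/(1 - 3*x**2)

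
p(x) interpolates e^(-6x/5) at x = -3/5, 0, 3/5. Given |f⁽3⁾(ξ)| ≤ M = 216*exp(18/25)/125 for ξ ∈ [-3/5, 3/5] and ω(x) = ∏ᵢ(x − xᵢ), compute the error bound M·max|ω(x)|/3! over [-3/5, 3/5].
216*sqrt(3)*exp(18/25)/15625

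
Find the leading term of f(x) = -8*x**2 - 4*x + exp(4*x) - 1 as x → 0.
32*x**3/3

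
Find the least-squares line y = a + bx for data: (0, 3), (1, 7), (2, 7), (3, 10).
a = 18/5, b = 21/10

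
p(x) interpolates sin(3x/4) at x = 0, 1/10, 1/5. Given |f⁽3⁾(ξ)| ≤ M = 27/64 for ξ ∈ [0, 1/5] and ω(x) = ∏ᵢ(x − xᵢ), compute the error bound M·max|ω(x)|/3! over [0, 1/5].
sqrt(3)/64000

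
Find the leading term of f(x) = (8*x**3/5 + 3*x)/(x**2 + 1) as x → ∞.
8*x/5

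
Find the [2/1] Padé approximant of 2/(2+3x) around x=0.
1/(3*x/2 + 1)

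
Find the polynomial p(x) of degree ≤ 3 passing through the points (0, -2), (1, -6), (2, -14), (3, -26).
-2*x**2 - 2*x - 2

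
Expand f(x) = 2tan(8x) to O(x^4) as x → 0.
16*x + 1024*x**3/3 + O(x**4)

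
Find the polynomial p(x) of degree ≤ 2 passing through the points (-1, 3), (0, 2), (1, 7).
3*x**2 + 2*x + 2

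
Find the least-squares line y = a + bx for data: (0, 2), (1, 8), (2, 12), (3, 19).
a = 2, b = 11/2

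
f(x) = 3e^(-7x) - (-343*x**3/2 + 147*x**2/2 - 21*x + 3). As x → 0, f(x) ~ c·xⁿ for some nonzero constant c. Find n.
4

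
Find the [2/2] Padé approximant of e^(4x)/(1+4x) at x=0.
(28*x**2/9 + 8*x/3 + 1)/(-44*x**2/9 + 8*x/3 + 1)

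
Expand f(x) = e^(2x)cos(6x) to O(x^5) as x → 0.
1 + 2*x - 16*x**2 - 104*x**3/3 + 56*x**4/3 + O(x**5)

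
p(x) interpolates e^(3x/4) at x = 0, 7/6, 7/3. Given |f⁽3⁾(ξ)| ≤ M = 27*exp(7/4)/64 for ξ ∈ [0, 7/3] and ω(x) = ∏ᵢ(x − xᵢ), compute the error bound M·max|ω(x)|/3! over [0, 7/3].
343*sqrt(3)*exp(7/4)/13824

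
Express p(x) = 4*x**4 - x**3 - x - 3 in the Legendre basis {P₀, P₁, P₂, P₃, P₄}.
(-11/5)P₀ + (-8/5)P₁ + (16/7)P₂ + (-2/5)P₃ + (32/35)P₄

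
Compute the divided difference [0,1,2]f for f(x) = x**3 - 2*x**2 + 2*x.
1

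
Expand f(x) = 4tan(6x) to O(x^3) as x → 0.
24*x + O(x**3)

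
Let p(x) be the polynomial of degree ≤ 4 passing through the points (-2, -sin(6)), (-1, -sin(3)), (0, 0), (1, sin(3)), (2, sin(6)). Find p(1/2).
-sin(6)/16 + 5*sin(3)/8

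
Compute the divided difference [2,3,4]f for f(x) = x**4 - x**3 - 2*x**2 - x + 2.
44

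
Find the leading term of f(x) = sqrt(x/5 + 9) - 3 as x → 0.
x/30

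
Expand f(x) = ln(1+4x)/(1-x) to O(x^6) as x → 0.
4*x - 4*x**2 + 52*x**3/3 - 140*x**4/3 + 2372*x**5/15 + O(x**6)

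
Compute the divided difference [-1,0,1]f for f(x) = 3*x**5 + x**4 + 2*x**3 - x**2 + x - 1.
0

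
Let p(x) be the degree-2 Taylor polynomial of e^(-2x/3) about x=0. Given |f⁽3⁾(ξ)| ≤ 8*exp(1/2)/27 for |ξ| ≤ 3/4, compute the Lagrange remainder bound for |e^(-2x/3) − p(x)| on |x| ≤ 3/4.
exp(1/2)/48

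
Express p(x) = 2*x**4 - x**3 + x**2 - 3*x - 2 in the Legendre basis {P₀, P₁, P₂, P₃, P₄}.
(-19/15)P₀ + (-18/5)P₁ + (38/21)P₂ + (-2/5)P₃ + (16/35)P₄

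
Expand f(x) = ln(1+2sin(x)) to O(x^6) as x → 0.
2*x - 2*x**2 + 7*x**3/3 - 10*x**4/3 + 61*x**5/12 + O(x**6)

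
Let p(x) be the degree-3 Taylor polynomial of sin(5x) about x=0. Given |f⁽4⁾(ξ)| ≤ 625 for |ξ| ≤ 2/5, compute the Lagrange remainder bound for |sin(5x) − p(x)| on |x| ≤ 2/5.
2/3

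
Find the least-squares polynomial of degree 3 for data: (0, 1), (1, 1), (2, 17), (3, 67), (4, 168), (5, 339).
41/42 + (-491/252)x + (-20/21)x² + (107/36)x³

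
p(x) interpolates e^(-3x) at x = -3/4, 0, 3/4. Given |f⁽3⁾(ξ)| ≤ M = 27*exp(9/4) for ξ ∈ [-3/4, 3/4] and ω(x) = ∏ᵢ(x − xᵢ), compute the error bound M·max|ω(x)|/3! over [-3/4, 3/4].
27*sqrt(3)*exp(9/4)/64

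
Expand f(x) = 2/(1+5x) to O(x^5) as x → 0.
2 - 10*x + 50*x**2 - 250*x**3 + 1250*x**4 + O(x**5)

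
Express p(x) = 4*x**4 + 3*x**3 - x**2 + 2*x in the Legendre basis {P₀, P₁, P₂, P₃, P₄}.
(7/15)P₀ + (19/5)P₁ + (34/21)P₂ + (6/5)P₃ + (32/35)P₄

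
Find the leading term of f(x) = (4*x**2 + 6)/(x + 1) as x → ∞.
4*x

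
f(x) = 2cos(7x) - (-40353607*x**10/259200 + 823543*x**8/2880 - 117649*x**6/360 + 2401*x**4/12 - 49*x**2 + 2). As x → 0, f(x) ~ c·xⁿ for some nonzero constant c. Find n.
12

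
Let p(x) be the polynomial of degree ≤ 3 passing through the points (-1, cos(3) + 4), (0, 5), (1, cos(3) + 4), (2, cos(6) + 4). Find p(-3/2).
7*cos(3)/2 - 5*cos(6)/16 + 29/16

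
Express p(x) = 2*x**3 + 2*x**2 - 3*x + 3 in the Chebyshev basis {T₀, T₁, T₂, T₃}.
(4)T₀ + (-3/2)T₁ + T₂ + (1/2)T₃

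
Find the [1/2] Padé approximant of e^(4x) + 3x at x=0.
(725*x/123 + 1)/(-32*x**2/123 - 136*x/123 + 1)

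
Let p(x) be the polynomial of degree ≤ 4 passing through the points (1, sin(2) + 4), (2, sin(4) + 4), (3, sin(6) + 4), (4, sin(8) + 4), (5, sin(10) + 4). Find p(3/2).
35*sin(4)/32 - 5*sin(10)/128 - 35*sin(6)/64 + 7*sin(8)/32 + 35*sin(2)/128 + 4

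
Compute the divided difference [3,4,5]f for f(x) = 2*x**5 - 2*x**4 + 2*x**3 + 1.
1150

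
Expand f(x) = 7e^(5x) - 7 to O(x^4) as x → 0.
35*x + 175*x**2/2 + 875*x**3/6 + O(x**4)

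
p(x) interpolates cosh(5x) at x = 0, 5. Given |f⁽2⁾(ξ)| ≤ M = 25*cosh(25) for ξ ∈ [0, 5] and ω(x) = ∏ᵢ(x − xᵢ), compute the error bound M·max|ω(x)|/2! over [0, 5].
625*cosh(25)/8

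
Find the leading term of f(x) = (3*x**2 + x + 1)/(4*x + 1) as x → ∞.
3*x/4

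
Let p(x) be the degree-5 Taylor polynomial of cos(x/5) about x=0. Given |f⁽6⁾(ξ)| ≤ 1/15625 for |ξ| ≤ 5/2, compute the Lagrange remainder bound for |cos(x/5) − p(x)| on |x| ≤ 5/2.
1/46080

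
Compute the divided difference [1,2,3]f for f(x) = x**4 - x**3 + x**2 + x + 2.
20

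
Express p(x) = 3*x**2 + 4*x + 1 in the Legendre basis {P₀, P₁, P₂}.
(2)P₀ + (4)P₁ + (2)P₂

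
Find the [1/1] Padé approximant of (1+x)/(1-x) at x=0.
(x + 1)/(1 - x)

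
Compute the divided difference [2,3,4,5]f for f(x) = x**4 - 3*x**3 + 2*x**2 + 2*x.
11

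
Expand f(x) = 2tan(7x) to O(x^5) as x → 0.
14*x + 686*x**3/3 + O(x**5)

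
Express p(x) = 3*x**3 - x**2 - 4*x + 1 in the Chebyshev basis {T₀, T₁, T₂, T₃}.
(1/2)T₀ + (-7/4)T₁ + (-1/2)T₂ + (3/4)T₃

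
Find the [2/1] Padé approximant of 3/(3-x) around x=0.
1/(1 - x/3)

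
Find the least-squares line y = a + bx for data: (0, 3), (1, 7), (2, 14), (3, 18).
a = 27/10, b = 26/5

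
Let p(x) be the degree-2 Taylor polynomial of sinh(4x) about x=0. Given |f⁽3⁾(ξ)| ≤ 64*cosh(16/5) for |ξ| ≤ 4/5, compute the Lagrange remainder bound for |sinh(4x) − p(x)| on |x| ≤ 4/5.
2048*cosh(16/5)/375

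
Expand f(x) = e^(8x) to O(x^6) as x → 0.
1 + 8*x + 32*x**2 + 256*x**3/3 + 512*x**4/3 + 4096*x**5/15 + O(x**6)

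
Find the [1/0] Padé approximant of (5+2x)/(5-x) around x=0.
3*x/5 + 1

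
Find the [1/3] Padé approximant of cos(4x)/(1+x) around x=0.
(1 - 20*x/3)/(-136*x**3/3 + 4*x**2/3 - 17*x/3 + 1)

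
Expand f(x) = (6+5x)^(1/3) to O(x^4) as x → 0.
6**(1/3) + 5*6**(1/3)*x/18 - 25*6**(1/3)*x**2/324 + 625*6**(1/3)*x**3/17496 + O(x**4)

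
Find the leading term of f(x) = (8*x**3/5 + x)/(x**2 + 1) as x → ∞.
8*x/5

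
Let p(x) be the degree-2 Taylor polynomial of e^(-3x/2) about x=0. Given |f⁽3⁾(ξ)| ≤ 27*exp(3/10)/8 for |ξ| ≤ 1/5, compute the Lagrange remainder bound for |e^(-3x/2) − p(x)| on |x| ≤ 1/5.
9*exp(3/10)/2000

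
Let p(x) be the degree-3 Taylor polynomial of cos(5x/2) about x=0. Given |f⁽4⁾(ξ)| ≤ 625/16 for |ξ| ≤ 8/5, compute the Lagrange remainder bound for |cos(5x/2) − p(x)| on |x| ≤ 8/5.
32/3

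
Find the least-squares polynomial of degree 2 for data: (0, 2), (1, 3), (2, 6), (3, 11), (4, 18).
2 + x²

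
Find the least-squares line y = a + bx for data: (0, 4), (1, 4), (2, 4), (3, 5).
a = 19/5, b = 3/10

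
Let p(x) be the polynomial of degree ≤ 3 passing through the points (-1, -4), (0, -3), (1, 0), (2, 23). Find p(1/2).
-23/8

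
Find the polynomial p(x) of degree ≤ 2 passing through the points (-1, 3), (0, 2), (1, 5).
2*x**2 + x + 2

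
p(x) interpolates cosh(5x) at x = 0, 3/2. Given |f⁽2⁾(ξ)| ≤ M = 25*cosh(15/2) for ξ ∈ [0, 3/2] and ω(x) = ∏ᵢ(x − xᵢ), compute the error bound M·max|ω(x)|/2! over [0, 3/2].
225*cosh(15/2)/32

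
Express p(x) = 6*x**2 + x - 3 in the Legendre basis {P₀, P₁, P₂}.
-P₀ + P₁ + (4)P₂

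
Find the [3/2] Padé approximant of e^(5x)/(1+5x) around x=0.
(200*x**3/33 + 285*x**2/44 + 42*x/11 + 1)/(-265*x**2/44 + 42*x/11 + 1)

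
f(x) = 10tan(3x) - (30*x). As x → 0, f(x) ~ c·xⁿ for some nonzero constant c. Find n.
3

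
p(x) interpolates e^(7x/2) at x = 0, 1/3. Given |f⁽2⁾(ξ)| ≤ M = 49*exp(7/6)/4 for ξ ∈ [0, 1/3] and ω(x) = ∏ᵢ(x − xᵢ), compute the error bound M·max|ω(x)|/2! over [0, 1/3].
49*exp(7/6)/288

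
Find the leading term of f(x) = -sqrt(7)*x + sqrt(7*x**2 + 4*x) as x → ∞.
2*sqrt(7)/7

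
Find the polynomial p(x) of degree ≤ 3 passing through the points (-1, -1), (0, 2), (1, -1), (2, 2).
2*x**3 - 3*x**2 - 2*x + 2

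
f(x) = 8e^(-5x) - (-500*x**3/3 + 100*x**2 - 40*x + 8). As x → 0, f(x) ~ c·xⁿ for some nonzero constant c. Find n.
4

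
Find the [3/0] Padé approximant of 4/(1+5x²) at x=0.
4 - 20*x**2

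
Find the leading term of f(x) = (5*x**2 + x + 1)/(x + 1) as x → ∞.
5*x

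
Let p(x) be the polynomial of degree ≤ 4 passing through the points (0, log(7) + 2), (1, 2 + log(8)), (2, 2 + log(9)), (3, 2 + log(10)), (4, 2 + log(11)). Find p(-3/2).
log(43275834131238896700854768074263*11**(59/128)*3**(13/32)*5**(31/32)*7**(3/128)/184467440737095516160000000000000) + 2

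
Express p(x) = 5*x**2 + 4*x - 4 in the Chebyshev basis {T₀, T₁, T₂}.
(-3/2)T₀ + (4)T₁ + (5/2)T₂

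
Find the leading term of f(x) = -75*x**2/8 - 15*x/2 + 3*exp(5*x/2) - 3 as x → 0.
125*x**3/16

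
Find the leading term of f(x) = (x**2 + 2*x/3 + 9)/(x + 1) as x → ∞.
x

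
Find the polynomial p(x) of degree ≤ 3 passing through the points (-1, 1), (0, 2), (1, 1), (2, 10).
2*x**3 - x**2 - 2*x + 2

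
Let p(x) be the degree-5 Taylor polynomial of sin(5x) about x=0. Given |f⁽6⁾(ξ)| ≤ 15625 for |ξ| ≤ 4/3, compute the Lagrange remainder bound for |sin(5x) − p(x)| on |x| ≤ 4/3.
800000/6561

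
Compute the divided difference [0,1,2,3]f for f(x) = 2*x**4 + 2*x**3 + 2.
14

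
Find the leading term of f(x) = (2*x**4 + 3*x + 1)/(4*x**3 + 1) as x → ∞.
x/2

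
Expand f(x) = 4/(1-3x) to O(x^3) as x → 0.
4 + 12*x + 36*x**2 + O(x**3)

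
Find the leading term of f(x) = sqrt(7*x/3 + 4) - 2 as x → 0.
7*x/12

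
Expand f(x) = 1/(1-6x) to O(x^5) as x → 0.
1 + 6*x + 36*x**2 + 216*x**3 + 1296*x**4 + O(x**5)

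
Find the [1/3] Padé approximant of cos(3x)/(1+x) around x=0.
(1 - 15*x/4)/(-99*x**3/8 + 3*x**2/4 - 11*x/4 + 1)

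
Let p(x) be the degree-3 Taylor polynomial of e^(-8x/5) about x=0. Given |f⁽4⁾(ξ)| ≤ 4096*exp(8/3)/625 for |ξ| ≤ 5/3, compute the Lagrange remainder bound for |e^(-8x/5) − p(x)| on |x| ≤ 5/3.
512*exp(8/3)/243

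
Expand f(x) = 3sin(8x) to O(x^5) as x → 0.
24*x - 256*x**3 + O(x**5)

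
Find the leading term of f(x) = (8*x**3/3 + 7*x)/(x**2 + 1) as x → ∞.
8*x/3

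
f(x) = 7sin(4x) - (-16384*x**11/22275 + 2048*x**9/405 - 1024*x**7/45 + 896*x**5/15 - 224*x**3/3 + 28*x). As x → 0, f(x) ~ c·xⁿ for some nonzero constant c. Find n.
13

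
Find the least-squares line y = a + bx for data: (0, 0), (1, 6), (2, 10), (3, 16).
a = 1/5, b = 26/5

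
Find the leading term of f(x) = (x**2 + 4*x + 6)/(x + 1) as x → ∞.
x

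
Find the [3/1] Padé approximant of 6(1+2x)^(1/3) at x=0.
(-16*x**3/27 + 8*x**2/3 + 12*x + 6)/(4*x/3 + 1)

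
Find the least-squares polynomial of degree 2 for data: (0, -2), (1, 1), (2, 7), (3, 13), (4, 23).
-2 + (11/5)x + x²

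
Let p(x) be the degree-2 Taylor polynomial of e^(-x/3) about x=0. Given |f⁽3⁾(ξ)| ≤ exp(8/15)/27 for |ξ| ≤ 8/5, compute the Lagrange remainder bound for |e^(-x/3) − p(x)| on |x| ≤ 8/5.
256*exp(8/15)/10125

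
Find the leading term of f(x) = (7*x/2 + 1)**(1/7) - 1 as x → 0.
x/2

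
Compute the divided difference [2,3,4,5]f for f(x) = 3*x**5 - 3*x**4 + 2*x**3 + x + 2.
335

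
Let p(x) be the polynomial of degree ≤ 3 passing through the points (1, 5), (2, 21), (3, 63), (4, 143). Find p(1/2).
3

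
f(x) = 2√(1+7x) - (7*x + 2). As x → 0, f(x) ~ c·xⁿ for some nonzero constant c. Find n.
2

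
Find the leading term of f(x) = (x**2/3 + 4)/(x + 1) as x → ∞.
x/3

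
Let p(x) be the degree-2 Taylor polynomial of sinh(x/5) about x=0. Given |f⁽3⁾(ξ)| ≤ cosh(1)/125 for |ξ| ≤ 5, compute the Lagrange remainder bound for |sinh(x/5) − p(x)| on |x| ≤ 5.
cosh(1)/6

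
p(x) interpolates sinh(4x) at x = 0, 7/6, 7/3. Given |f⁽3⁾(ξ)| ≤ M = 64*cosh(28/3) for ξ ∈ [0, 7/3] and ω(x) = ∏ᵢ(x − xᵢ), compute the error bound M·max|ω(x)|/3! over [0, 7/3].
2744*sqrt(3)*cosh(28/3)/729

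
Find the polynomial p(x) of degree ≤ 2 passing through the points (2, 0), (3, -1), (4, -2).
2 - x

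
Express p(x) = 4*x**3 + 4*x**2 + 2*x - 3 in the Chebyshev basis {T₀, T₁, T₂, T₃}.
-T₀ + (5)T₁ + (2)T₂ + T₃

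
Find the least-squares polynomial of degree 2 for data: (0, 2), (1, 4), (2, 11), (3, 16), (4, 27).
66/35 + (57/35)x + (8/7)x²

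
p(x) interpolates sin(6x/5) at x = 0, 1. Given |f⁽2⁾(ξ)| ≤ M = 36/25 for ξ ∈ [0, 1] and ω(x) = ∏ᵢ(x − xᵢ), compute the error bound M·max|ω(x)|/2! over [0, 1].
9/50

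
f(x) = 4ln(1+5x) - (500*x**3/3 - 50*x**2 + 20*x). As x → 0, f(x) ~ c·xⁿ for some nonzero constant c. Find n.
4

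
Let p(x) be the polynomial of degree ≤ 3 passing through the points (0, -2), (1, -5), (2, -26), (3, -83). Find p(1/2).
-19/8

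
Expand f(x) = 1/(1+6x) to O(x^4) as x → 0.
1 - 6*x + 36*x**2 - 216*x**3 + O(x**4)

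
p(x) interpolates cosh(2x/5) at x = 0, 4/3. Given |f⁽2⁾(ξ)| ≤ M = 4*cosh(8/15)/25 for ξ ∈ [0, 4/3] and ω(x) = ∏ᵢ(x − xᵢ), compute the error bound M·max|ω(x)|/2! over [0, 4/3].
8*cosh(8/15)/225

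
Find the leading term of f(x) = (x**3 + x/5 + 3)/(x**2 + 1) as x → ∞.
x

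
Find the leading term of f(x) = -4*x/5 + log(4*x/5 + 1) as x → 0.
-8*x**2/25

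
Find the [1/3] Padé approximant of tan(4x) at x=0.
4*x/(1 - 16*x**2/3)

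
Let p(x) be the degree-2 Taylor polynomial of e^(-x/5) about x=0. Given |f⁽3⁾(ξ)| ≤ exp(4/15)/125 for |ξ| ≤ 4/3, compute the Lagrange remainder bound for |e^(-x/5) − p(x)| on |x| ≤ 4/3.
32*exp(4/15)/10125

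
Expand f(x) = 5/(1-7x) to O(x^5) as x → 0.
5 + 35*x + 245*x**2 + 1715*x**3 + 12005*x**4 + O(x**5)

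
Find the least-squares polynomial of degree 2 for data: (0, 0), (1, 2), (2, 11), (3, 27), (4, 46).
-12/35 + (-1/70)x + (41/14)x²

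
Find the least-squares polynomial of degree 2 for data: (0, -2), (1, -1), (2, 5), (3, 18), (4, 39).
-59/35 + (-233/70)x + (47/14)x²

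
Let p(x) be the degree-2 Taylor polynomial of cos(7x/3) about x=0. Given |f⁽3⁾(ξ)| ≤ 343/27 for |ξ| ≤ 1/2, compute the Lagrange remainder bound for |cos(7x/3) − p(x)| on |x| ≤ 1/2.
343/1296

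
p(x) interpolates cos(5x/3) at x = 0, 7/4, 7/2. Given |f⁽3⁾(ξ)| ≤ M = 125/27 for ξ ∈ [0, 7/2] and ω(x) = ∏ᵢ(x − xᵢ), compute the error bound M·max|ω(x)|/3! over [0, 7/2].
42875*sqrt(3)/46656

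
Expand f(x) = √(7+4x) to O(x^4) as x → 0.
sqrt(7) + 2*sqrt(7)*x/7 - 2*sqrt(7)*x**2/49 + 4*sqrt(7)*x**3/343 + O(x**4)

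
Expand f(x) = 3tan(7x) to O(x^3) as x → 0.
21*x + O(x**3)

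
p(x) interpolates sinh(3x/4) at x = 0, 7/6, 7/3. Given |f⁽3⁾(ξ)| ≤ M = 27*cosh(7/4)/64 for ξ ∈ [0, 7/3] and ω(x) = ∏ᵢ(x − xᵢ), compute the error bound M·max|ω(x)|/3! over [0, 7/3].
343*sqrt(3)*cosh(7/4)/13824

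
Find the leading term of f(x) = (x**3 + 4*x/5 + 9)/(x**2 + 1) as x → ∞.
x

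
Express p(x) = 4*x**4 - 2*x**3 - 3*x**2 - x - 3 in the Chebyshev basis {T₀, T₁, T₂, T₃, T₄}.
(-3)T₀ + (-5/2)T₁ + (1/2)T₂ + (-1/2)T₃ + (1/2)T₄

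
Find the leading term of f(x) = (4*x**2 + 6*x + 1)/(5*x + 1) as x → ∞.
4*x/5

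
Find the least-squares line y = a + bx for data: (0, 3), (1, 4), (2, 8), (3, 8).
a = 29/10, b = 19/10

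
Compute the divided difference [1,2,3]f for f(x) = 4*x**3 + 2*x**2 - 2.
26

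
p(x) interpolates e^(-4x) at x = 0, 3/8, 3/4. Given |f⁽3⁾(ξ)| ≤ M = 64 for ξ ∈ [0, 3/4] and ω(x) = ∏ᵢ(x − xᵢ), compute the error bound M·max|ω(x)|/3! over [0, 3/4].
sqrt(3)/8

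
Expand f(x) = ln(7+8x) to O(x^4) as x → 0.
log(7) + 8*x/7 - 32*x**2/49 + 512*x**3/1029 + O(x**4)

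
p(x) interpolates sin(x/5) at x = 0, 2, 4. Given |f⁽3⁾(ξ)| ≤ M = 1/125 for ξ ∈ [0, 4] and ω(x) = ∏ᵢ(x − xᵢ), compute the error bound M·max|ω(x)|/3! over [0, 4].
8*sqrt(3)/3375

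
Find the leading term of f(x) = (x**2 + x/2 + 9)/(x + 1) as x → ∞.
x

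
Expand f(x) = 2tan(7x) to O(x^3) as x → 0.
14*x + O(x**3)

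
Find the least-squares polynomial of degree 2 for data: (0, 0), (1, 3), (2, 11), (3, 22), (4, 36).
-8/35 + (137/70)x + (25/14)x²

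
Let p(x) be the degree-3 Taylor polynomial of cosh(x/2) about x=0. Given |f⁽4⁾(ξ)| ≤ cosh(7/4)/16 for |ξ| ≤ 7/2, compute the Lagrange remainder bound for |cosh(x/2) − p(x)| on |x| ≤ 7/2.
2401*cosh(7/4)/6144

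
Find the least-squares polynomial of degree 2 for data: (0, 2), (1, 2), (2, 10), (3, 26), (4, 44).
52/35 + (-62/35)x + (22/7)x²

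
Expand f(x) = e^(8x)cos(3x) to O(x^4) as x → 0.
1 + 8*x + 55*x**2/2 + 148*x**3/3 + O(x**4)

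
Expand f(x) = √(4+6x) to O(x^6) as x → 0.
2 + 3*x/2 - 9*x**2/16 + 27*x**3/64 - 405*x**4/1024 + 1701*x**5/4096 + O(x**6)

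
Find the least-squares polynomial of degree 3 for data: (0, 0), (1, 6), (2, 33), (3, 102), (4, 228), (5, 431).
5/63 + (187/378)x + (527/252)x² + (325/108)x³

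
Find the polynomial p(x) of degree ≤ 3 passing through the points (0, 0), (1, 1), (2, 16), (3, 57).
2*x**3 + x**2 - 2*x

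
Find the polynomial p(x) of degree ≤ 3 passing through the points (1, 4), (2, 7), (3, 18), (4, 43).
x**3 - 2*x**2 + 2*x + 3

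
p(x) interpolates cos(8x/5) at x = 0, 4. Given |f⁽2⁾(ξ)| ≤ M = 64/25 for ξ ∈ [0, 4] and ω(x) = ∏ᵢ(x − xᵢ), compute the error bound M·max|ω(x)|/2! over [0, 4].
128/25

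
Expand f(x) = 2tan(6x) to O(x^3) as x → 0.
12*x + O(x**3)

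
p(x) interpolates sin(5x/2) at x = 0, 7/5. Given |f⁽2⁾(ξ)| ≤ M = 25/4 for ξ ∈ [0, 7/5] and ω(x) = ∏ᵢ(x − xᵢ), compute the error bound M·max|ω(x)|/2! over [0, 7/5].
49/32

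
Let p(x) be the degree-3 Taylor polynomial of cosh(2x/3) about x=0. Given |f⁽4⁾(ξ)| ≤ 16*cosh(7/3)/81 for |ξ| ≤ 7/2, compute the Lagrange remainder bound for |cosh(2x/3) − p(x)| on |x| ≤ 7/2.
2401*cosh(7/3)/1944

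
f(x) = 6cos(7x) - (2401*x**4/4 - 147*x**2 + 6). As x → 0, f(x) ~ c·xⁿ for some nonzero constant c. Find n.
6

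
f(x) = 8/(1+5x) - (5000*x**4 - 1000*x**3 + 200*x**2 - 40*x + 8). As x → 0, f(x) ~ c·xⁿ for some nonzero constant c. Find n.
5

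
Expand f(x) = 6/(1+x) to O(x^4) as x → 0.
6 - 6*x + 6*x**2 - 6*x**3 + O(x**4)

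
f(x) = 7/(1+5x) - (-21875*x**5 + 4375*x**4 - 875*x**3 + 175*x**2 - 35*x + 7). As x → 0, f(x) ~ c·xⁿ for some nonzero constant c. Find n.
6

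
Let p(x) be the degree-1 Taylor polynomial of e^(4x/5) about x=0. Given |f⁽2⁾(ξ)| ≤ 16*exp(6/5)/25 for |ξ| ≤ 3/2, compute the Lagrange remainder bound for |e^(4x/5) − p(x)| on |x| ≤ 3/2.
18*exp(6/5)/25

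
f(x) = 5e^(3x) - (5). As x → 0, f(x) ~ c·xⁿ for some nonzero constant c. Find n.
1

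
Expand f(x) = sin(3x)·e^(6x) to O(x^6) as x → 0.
3*x + 18*x**2 + 99*x**3/2 + 81*x**4 + 3321*x**5/40 + O(x**6)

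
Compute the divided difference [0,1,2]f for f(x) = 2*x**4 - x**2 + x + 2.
13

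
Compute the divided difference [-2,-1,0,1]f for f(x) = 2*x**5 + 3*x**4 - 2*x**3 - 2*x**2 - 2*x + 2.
2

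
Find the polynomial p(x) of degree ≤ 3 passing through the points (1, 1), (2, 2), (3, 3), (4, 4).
x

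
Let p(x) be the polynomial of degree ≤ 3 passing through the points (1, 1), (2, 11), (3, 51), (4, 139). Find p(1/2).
13/8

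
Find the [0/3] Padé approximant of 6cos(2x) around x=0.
6/(2*x**2 + 1)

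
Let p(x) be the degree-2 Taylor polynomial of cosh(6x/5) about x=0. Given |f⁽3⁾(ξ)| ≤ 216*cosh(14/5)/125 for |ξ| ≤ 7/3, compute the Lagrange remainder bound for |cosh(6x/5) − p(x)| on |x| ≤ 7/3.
1372*cosh(14/5)/375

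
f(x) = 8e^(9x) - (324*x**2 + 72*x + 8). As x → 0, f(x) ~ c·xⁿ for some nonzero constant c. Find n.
3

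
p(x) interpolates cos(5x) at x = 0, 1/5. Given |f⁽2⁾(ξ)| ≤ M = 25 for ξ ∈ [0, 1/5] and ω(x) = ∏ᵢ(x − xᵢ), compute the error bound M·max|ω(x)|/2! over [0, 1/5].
1/8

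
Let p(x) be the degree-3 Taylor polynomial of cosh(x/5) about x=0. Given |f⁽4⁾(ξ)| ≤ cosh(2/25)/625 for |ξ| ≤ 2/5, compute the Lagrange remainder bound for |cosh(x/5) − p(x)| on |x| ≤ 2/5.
2*cosh(2/25)/1171875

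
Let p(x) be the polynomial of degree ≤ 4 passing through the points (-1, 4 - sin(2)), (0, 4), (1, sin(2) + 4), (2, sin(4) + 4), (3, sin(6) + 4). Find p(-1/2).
-105*sin(2)/128 + 7*sin(4)/32 - 5*sin(6)/128 + 4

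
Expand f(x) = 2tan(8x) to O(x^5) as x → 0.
16*x + 1024*x**3/3 + O(x**5)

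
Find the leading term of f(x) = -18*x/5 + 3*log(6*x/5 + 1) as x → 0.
-54*x**2/25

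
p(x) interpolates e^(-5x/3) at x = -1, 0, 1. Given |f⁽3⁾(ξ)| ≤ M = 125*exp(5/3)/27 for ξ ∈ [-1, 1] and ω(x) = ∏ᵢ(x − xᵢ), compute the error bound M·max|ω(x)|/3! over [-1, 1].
125*sqrt(3)*exp(5/3)/729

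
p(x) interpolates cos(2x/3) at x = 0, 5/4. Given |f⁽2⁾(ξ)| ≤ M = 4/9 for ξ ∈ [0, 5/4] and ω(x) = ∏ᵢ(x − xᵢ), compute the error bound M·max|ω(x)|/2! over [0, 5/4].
25/288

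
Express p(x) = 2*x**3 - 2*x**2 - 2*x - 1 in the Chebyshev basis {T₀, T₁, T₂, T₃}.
(-2)T₀ + (-1/2)T₁ - T₂ + (1/2)T₃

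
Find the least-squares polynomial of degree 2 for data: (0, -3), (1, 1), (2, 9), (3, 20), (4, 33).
-16/5 + (31/10)x + (3/2)x²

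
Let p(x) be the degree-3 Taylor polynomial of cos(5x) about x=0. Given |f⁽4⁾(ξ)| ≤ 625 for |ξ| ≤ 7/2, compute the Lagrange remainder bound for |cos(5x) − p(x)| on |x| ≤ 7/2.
1500625/384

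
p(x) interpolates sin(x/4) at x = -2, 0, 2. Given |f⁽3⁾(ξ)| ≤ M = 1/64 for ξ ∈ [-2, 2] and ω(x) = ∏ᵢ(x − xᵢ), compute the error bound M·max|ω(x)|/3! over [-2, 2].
sqrt(3)/216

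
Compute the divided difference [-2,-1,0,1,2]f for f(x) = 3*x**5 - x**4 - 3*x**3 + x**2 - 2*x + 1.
-1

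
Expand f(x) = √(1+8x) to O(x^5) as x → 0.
1 + 4*x - 8*x**2 + 32*x**3 - 160*x**4 + O(x**5)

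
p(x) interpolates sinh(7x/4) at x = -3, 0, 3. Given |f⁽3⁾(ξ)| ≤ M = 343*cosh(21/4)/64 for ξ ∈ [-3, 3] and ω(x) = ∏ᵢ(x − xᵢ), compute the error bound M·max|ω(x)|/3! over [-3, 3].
343*sqrt(3)*cosh(21/4)/64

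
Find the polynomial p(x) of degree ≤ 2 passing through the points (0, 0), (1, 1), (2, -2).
-2*x**2 + 3*x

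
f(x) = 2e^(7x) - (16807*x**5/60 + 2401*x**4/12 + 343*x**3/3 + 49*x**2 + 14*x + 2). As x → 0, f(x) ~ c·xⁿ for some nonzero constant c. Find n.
6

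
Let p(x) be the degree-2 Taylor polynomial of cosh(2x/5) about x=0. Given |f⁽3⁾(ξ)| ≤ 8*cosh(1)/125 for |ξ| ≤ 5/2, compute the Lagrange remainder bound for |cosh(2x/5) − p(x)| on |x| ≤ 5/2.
cosh(1)/6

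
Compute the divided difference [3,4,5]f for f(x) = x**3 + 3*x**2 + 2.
15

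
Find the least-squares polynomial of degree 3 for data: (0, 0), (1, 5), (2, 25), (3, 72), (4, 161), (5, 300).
13/126 + (767/756)x + (407/252)x² + (55/27)x³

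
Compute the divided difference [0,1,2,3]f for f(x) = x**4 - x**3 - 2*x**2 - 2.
5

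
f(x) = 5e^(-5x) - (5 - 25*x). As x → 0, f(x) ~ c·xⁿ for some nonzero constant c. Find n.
2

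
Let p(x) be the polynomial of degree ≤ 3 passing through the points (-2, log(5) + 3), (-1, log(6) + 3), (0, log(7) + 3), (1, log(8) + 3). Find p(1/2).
log(2**(5/8)*3**(11/16)*5**(1/16)*7**(15/16)/3) + 3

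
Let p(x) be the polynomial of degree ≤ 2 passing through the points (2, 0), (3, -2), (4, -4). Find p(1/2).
3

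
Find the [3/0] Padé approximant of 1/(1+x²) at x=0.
1 - x**2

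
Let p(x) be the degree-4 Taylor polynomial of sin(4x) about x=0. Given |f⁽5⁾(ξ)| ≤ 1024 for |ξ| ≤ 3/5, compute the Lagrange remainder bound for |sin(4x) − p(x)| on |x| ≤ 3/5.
10368/15625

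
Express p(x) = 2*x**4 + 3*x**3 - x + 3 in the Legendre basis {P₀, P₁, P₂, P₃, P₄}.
(17/5)P₀ + (4/5)P₁ + (8/7)P₂ + (6/5)P₃ + (16/35)P₄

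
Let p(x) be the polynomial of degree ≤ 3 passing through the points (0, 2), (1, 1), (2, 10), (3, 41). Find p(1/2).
1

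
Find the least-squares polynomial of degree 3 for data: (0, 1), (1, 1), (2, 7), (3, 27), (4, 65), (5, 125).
73/63 + (-524/189)x + (79/63)x² + (23/27)x³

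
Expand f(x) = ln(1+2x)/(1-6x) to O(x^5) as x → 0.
2*x + 10*x**2 + 188*x**3/3 + 372*x**4 + O(x**5)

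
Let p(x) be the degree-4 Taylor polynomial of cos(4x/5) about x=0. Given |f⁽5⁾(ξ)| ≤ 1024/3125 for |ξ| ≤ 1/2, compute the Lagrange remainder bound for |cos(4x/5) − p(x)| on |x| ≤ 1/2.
4/46875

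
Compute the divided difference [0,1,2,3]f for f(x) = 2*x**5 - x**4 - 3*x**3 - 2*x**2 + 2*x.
41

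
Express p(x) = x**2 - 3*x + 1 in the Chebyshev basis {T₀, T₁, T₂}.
(3/2)T₀ + (-3)T₁ + (1/2)T₂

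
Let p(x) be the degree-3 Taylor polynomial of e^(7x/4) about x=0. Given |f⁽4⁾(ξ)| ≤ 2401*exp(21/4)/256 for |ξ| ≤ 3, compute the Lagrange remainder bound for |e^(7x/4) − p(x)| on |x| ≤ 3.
64827*exp(21/4)/2048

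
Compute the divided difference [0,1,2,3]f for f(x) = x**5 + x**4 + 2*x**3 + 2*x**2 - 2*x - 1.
33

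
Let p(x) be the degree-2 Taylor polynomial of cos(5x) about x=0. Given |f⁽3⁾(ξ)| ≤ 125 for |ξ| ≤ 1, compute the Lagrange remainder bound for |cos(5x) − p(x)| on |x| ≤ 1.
125/6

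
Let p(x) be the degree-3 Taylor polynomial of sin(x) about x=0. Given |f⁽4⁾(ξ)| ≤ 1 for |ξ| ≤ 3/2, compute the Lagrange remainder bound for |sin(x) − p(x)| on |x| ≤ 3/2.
27/128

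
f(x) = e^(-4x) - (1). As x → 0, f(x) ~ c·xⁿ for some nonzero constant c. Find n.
1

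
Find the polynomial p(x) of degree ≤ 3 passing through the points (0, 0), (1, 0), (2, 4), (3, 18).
x**3 - x**2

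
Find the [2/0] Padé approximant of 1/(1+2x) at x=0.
4*x**2 - 2*x + 1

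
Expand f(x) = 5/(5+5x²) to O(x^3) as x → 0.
1 - x**2 + O(x**3)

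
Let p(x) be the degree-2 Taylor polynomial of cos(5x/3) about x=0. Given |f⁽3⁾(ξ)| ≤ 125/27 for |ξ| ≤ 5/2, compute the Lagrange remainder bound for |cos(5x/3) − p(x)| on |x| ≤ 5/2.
15625/1296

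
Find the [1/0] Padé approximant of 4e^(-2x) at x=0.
4 - 8*x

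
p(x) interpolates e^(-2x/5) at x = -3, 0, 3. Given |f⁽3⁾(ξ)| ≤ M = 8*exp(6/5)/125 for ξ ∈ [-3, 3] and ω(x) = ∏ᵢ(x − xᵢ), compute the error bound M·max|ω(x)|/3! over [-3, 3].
8*sqrt(3)*exp(6/5)/125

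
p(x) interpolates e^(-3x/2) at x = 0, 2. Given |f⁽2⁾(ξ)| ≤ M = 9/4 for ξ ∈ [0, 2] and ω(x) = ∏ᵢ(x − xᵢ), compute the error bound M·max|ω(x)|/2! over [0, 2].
9/8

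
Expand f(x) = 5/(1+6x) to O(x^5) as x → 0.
5 - 30*x + 180*x**2 - 1080*x**3 + 6480*x**4 + O(x**5)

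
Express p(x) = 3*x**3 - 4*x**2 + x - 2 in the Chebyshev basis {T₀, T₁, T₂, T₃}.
(-4)T₀ + (13/4)T₁ + (-2)T₂ + (3/4)T₃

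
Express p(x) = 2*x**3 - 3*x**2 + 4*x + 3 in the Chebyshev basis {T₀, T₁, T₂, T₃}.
(3/2)T₀ + (11/2)T₁ + (-3/2)T₂ + (1/2)T₃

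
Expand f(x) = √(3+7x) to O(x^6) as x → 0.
sqrt(3) + 7*sqrt(3)*x/6 - 49*sqrt(3)*x**2/72 + 343*sqrt(3)*x**3/432 - 12005*sqrt(3)*x**4/10368 + 117649*sqrt(3)*x**5/62208 + O(x**6)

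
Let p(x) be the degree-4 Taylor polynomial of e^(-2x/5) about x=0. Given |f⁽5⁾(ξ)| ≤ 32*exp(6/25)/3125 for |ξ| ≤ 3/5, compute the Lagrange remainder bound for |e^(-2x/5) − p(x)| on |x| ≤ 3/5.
324*exp(6/25)/48828125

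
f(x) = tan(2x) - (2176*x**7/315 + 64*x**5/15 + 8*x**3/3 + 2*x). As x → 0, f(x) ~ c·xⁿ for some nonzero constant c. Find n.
9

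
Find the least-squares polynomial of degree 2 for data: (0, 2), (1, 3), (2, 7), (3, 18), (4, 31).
71/35 + (-109/70)x + (31/14)x²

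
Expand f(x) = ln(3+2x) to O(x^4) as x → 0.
log(3) + 2*x/3 - 2*x**2/9 + 8*x**3/81 + O(x**4)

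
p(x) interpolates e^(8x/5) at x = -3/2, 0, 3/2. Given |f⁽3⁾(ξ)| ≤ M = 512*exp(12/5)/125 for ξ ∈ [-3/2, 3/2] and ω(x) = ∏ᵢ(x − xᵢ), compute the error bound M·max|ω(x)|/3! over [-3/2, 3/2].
64*sqrt(3)*exp(12/5)/125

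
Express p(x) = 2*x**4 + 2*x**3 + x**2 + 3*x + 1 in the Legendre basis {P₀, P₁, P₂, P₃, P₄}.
(26/15)P₀ + (21/5)P₁ + (38/21)P₂ + (4/5)P₃ + (16/35)P₄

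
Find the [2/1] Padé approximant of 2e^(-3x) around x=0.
(3*x**2 - 4*x + 2)/(x + 1)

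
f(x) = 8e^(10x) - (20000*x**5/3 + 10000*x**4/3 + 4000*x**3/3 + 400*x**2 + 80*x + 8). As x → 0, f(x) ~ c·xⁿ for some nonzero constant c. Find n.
6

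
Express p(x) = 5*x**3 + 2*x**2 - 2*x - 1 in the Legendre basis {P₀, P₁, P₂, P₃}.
(-1/3)P₀ + P₁ + (4/3)P₂ + (2)P₃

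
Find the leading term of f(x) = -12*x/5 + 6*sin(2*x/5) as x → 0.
-8*x**3/125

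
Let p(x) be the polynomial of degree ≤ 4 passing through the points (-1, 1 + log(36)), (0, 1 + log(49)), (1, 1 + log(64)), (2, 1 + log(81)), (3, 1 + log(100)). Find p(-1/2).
1 + log(147*14**(3/16)*3**(27/64)*5**(59/64)/40)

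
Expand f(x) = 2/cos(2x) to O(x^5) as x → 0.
2 + 4*x**2 + 20*x**4/3 + O(x**5)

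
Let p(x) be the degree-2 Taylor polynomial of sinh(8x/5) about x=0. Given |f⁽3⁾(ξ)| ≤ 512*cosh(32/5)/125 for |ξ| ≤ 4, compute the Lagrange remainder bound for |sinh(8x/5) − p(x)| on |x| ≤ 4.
16384*cosh(32/5)/375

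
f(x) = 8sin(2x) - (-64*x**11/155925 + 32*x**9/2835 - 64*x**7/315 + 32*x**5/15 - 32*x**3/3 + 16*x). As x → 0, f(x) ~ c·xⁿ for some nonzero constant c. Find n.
13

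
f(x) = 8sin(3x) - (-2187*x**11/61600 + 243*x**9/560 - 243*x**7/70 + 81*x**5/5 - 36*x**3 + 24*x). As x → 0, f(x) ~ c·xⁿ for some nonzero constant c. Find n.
13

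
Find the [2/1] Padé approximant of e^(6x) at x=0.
(6*x**2 + 4*x + 1)/(1 - 2*x)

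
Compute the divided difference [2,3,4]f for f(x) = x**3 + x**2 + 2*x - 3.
10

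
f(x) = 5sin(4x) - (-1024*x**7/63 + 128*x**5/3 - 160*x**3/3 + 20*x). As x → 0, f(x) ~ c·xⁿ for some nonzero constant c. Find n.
9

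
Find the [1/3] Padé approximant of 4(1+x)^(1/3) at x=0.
(10*x/3 + 4)/(x**3/81 - x**2/18 + x/2 + 1)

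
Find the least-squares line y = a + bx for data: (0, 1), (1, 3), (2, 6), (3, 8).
a = 9/10, b = 12/5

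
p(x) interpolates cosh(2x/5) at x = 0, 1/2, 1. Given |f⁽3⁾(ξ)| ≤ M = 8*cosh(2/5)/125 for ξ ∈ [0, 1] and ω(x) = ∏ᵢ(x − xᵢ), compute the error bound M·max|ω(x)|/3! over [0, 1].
sqrt(3)*cosh(2/5)/3375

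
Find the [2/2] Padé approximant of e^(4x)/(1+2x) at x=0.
(8*x**2/3 + 2*x + 1)/(1 - 4*x**2/3)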